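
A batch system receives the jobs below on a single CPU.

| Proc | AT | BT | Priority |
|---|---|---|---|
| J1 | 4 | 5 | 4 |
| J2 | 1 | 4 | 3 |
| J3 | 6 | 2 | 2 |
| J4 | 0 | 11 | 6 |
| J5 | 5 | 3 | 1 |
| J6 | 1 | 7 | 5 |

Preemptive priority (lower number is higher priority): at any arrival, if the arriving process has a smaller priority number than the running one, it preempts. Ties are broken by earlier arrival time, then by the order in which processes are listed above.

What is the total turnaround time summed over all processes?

75

Gantt: | J4 0-1 | J2 1-5 | J5 5-8 | J3 8-10 | J1 10-15 | J6 15-22 | J4 22-32 |
Completion: J1=15  J2=5  J3=10  J4=32  J5=8  J6=22
Turnaround = completion − arrival: J1=11, J2=4, J3=4, J4=32, J5=3, J6=21
Total turnaround = 11 + 4 + 4 + 32 + 3 + 21 = 75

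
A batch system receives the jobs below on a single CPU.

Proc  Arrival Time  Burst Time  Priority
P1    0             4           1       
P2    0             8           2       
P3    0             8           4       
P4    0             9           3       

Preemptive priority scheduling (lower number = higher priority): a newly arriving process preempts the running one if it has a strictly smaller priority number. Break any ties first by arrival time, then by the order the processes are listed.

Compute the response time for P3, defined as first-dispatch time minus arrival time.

Schedule: | P1 0-4 | P2 4-12 | P4 12-21 | P3 21-29 |
Completion: P1=4  P2=12  P3=29  P4=21
Response(P3) = first start − arrival = 21 − 0 = 21

21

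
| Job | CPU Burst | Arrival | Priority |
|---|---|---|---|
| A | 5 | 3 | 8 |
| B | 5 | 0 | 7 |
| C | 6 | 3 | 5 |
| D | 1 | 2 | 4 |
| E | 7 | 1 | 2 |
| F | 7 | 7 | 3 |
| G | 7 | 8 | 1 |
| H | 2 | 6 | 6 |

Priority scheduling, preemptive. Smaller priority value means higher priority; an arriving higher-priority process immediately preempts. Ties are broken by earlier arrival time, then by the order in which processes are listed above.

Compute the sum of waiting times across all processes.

133

Schedule: | B 0-1 | E 1-8 | G 8-15 | F 15-22 | D 22-23 | C 23-29 | H 29-31 | B 31-35 | A 35-40 |
Completion: A=40  B=35  C=29  D=23  E=8  F=22  G=15  H=31
Turnaround (C−A): A=37  B=35  C=26  D=21  E=7  F=15  G=7  H=25
Waiting = turnaround − burst: A=32, B=30, C=20, D=20, E=0, F=8, G=0, H=23
Total waiting = 32 + 30 + 20 + 20 + 0 + 8 + 0 + 23 = 133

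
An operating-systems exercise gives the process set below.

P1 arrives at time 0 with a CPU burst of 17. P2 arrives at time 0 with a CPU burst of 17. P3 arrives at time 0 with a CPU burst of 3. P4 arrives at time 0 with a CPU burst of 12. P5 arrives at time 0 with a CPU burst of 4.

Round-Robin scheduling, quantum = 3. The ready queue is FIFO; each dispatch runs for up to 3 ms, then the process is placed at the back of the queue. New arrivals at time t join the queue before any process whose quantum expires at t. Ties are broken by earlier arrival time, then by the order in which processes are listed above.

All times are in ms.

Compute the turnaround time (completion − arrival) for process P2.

Schedule: | P1 0-3 | P2 3-6 | P3 6-9 | P4 9-12 | P5 12-15 | P1 15-18 | P2 18-21 | P4 21-24 | P5 24-25 | P1 25-28 | P2 28-31 | P4 31-34 | P1 34-37 | P2 37-40 | P4 40-43 | P1 43-46 | P2 46-49 | P1 49-51 | P2 51-53 |
Completion: P1=51  P2=53  P3=9  P4=43  P5=25
Turnaround(P2) = completion − arrival = 53 − 0 = 53

53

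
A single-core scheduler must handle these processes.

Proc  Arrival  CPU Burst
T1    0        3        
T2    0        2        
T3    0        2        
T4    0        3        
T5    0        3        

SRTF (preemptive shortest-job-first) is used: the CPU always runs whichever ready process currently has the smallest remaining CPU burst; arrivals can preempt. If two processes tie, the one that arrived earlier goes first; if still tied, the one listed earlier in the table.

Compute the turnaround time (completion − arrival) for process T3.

4

Gantt: | T2 0-2 | T3 2-4 | T1 4-7 | T4 7-10 | T5 10-13 |
Completion: T1=7  T2=2  T3=4  T4=10  T5=13
Turnaround (C−A): T1=7  T2=2  T3=4  T4=10  T5=13
Turnaround(T3) = completion − arrival = 4 − 0 = 4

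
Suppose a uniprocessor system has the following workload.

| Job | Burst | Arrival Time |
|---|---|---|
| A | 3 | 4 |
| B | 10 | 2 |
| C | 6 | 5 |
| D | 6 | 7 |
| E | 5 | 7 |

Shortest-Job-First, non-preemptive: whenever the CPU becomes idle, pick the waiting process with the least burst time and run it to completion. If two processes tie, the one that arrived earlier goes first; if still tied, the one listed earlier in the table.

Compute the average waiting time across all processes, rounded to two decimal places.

10.00

Gantt: | idle 0-2 | B 2-12 | A 12-15 | E 15-20 | C 20-26 | D 26-32 |
Completion: A=15  B=12  C=26  D=32  E=20
Waiting times: A=8, B=0, C=15, D=19, E=8
Average waiting = (8+0+15+19+8) / 5 = 50/5 = 10.00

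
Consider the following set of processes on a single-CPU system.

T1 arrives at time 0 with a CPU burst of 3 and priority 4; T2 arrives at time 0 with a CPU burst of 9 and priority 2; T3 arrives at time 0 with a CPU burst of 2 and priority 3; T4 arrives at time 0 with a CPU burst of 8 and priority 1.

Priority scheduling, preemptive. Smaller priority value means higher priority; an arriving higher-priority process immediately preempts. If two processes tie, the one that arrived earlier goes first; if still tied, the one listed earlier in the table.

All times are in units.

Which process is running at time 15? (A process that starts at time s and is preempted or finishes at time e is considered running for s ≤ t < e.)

T2

Schedule: | T4 0-8 | T2 8-17 | T3 17-19 | T1 19-22 |
Completion: T1=22  T2=17  T3=19  T4=8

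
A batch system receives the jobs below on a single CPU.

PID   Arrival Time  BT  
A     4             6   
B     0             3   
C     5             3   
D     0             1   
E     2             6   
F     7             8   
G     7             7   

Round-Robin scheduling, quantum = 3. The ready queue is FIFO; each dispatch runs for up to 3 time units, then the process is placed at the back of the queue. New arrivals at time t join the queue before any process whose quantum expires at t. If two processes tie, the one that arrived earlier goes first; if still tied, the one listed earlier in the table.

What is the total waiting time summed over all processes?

75

Gantt: | B 0-3 | D 3-4 | E 4-7 | A 7-10 | C 10-13 | F 13-16 | G 16-19 | E 19-22 | A 22-25 | F 25-28 | G 28-31 | F 31-33 | G 33-34 |
Completion: A=25  B=3  C=13  D=4  E=22  F=33  G=34
Turnaround (C−A): A=21  B=3  C=8  D=4  E=20  F=26  G=27
Waiting = turnaround − burst: A=15, B=0, C=5, D=3, E=14, F=18, G=20
Total waiting = 15 + 0 + 5 + 3 + 14 + 18 + 20 = 75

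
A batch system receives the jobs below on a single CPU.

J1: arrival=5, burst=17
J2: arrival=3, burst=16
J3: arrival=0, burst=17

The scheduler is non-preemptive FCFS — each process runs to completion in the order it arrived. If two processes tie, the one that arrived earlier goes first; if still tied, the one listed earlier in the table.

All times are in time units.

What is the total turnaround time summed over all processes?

Schedule: | J3 0-17 | J2 17-33 | J1 33-50 |
Completion: J1=50  J2=33  J3=17
Turnaround (C−A): J1=45  J2=30  J3=17
Turnaround = completion − arrival: J1=45, J2=30, J3=17
Total turnaround = 45 + 30 + 17 = 92

92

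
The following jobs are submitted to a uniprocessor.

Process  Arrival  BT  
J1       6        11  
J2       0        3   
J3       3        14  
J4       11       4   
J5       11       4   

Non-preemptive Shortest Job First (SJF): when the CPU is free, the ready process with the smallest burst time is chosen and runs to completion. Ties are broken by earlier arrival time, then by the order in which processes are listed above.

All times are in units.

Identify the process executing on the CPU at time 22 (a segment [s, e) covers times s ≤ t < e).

Gantt: | J2 0-3 | J3 3-17 | J4 17-21 | J5 21-25 | J1 25-36 |
Completion: J1=36  J2=3  J3=17  J4=21  J5=25

J5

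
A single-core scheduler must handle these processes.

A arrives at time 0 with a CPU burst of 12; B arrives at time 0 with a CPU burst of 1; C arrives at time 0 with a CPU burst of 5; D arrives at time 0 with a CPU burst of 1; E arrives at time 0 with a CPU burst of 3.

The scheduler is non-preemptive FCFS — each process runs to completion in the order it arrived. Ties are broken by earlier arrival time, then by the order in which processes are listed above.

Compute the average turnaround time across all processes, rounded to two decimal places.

Timeline: | A 0-12 | B 12-13 | C 13-18 | D 18-19 | E 19-22 |
Completion: A=12  B=13  C=18  D=19  E=22
Turnaround (C−A): A=12  B=13  C=18  D=19  E=22
Turnaround times: A=12, B=13, C=18, D=19, E=22
Average turnaround = (12+13+18+19+22) / 5 = 84/5 = 16.80

16.80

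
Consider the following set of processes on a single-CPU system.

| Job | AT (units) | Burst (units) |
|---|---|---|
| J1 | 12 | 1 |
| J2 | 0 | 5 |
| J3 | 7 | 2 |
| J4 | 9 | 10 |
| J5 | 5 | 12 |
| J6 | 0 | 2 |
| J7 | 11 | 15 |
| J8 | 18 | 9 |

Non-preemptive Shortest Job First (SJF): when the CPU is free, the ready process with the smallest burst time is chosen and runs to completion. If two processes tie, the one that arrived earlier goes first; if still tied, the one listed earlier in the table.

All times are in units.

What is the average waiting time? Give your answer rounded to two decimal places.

8.13

Timeline: | J6 0-2 | J2 2-7 | J3 7-9 | J4 9-19 | J1 19-20 | J8 20-29 | J5 29-41 | J7 41-56 |
Completion: J1=20  J2=7  J3=9  J4=19  J5=41  J6=2  J7=56  J8=29
Waiting times: J1=7, J2=2, J3=0, J4=0, J5=24, J6=0, J7=30, J8=2
Average waiting = (7+2+0+0+24+0+30+2) / 8 = 65/8 = 8.13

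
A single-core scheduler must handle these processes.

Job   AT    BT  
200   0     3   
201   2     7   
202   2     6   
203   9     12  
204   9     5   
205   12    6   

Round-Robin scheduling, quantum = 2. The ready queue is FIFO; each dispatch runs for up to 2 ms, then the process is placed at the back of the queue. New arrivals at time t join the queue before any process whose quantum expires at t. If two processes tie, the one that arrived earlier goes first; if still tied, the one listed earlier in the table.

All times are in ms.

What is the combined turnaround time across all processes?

Timeline: | 200 0-2 | 201 2-4 | 202 4-6 | 200 6-7 | 201 7-9 | 202 9-11 | 203 11-13 | 204 13-15 | 201 15-17 | 202 17-19 | 205 19-21 | 203 21-23 | 204 23-25 | 201 25-26 | 205 26-28 | 203 28-30 | 204 30-31 | 205 31-33 | 203 33-39 |
Completion: 200=7  201=26  202=19  203=39  204=31  205=33
Turnaround (C−A): 200=7  201=24  202=17  203=30  204=22  205=21
Turnaround = completion − arrival: 200=7, 201=24, 202=17, 203=30, 204=22, 205=21
Total turnaround = 7 + 24 + 17 + 30 + 22 + 21 = 121

121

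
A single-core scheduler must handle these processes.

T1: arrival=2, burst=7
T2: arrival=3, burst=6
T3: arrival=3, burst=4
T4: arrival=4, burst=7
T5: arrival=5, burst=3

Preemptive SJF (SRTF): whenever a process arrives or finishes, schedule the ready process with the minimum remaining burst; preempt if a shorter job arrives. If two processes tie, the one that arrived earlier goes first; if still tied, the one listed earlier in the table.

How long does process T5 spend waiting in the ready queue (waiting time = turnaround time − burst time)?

2

Timeline: | idle 0-2 | T1 2-3 | T3 3-7 | T5 7-10 | T1 10-16 | T2 16-22 | T4 22-29 |
Completion: T1=16  T2=22  T3=7  T4=29  T5=10
Turnaround (C−A): T1=14  T2=19  T3=4  T4=25  T5=5
Waiting(T5) = turnaround − burst = 5 − 3 = 2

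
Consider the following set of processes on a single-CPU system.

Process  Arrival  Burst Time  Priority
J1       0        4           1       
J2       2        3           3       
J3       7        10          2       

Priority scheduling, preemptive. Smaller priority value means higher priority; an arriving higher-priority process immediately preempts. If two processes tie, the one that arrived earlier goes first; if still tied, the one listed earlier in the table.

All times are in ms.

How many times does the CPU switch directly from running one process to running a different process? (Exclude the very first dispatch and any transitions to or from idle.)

Timeline: | J1 0-4 | J2 4-7 | J3 7-17 |
Completion: J1=4  J2=7  J3=17

2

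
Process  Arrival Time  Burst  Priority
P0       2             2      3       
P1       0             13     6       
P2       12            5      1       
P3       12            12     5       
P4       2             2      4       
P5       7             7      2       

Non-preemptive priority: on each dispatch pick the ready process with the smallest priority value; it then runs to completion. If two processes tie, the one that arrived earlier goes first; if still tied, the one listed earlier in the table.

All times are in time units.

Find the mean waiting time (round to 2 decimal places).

Gantt: | P1 0-13 | P2 13-18 | P5 18-25 | P0 25-27 | P4 27-29 | P3 29-41 |
Completion: P0=27  P1=13  P2=18  P3=41  P4=29  P5=25
Turnaround (C−A): P0=25  P1=13  P2=6  P3=29  P4=27  P5=18
Waiting times: P0=23, P1=0, P2=1, P3=17, P4=25, P5=11
Average waiting = (23+0+1+17+25+11) / 6 = 77/6 = 12.83

12.83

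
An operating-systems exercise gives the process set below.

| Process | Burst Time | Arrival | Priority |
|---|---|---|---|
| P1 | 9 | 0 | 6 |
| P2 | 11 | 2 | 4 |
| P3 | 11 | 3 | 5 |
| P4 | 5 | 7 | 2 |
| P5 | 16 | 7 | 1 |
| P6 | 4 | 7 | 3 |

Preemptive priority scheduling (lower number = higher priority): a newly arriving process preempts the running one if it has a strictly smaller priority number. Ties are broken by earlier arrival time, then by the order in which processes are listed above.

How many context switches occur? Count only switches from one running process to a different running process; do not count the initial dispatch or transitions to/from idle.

Gantt: | P1 0-2 | P2 2-7 | P5 7-23 | P4 23-28 | P6 28-32 | P2 32-38 | P3 38-49 | P1 49-56 |
Completion: P1=56  P2=38  P3=49  P4=28  P5=23  P6=32
Turnaround (C−A): P1=56  P2=36  P3=46  P4=21  P5=16  P6=25

7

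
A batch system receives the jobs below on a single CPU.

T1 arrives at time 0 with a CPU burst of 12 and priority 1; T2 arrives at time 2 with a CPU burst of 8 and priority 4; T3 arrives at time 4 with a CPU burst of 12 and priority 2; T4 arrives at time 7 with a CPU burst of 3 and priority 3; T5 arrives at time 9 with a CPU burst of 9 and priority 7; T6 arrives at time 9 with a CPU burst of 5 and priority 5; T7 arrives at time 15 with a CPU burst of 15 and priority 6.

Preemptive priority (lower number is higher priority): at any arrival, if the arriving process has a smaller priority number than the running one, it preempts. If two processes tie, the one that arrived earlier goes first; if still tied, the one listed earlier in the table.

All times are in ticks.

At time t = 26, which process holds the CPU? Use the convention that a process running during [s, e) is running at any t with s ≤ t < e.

Gantt: | T1 0-12 | T3 12-24 | T4 24-27 | T2 27-35 | T6 35-40 | T7 40-55 | T5 55-64 |
Completion: T1=12  T2=35  T3=24  T4=27  T5=64  T6=40  T7=55

T4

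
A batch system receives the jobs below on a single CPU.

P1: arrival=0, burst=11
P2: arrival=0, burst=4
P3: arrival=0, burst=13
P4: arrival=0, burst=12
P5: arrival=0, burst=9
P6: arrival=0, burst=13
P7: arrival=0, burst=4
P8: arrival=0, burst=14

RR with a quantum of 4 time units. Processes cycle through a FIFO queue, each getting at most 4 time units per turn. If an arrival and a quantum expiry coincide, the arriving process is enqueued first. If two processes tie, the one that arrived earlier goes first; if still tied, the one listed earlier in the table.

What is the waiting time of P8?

Gantt: | P1 0-4 | P2 4-8 | P3 8-12 | P4 12-16 | P5 16-20 | P6 20-24 | P7 24-28 | P8 28-32 | P1 32-36 | P3 36-40 | P4 40-44 | P5 44-48 | P6 48-52 | P8 52-56 | P1 56-59 | P3 59-63 | P4 63-67 | P5 67-68 | P6 68-72 | P8 72-76 | P3 76-77 | P6 77-78 | P8 78-80 |
Completion: P1=59  P2=8  P3=77  P4=67  P5=68  P6=78  P7=28  P8=80
Turnaround (C−A): P1=59  P2=8  P3=77  P4=67  P5=68  P6=78  P7=28  P8=80
Waiting(P8) = turnaround − burst = 80 − 14 = 66

66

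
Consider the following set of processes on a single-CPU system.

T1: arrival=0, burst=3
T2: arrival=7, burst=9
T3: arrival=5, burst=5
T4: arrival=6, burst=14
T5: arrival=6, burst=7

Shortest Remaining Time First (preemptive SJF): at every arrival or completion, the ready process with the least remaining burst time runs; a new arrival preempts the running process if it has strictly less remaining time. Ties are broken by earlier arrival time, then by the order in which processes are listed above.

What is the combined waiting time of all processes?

34

Timeline: | T1 0-3 | idle 3-5 | T3 5-10 | T5 10-17 | T2 17-26 | T4 26-40 |
Completion: T1=3  T2=26  T3=10  T4=40  T5=17
Turnaround (C−A): T1=3  T2=19  T3=5  T4=34  T5=11
Waiting = turnaround − burst: T1=0, T2=10, T3=0, T4=20, T5=4
Total waiting = 0 + 10 + 0 + 20 + 4 = 34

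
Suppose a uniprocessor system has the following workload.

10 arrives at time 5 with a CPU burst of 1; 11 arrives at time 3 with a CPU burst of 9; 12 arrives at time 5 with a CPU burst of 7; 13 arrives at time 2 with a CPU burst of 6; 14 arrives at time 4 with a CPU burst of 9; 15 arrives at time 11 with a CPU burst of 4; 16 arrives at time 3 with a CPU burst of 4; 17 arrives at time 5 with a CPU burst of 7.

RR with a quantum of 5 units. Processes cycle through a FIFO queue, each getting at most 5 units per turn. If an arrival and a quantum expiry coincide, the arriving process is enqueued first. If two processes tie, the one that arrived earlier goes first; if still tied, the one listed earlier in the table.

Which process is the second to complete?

10

Gantt: | idle 0-2 | 13 2-7 | 11 7-12 | 16 12-16 | 14 16-21 | 10 21-22 | 12 22-27 | 17 27-32 | 13 32-33 | 15 33-37 | 11 37-41 | 14 41-45 | 12 45-47 | 17 47-49 |
Completion: 10=22  11=41  12=47  13=33  14=45  15=37  16=16  17=49
Finish order: 16 → 10 → 13 → 15 → 11 → 14 → 12 → 17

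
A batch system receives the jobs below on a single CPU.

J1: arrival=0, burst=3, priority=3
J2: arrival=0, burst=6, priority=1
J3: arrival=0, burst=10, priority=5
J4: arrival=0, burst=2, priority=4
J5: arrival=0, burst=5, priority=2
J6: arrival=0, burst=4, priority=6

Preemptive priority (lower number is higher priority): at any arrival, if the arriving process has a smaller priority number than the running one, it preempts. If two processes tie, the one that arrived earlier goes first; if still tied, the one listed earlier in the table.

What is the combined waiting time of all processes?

Timeline: | J2 0-6 | J5 6-11 | J1 11-14 | J4 14-16 | J3 16-26 | J6 26-30 |
Completion: J1=14  J2=6  J3=26  J4=16  J5=11  J6=30
Turnaround (C−A): J1=14  J2=6  J3=26  J4=16  J5=11  J6=30
Waiting = turnaround − burst: J1=11, J2=0, J3=16, J4=14, J5=6, J6=26
Total waiting = 11 + 0 + 16 + 14 + 6 + 26 = 73

73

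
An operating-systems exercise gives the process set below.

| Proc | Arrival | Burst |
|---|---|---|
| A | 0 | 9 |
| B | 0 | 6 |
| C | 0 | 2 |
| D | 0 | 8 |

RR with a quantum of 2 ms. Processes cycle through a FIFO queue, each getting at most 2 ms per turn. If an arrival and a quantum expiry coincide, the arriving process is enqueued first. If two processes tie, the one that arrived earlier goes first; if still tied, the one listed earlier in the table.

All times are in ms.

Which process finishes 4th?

A

Schedule: | A 0-2 | B 2-4 | C 4-6 | D 6-8 | A 8-10 | B 10-12 | D 12-14 | A 14-16 | B 16-18 | D 18-20 | A 20-22 | D 22-24 | A 24-25 |
Completion: A=25  B=18  C=6  D=24
Turnaround (C−A): A=25  B=18  C=6  D=24
Finish order: C → B → D → A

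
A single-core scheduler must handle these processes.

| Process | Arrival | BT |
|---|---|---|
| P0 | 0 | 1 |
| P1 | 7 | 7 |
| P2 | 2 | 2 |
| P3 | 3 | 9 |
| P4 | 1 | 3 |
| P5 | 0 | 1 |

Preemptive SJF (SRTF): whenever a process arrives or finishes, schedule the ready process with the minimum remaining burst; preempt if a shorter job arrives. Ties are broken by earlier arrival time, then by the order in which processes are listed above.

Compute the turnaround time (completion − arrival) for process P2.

Gantt: | P0 0-1 | P5 1-2 | P2 2-4 | P4 4-7 | P1 7-14 | P3 14-23 |
Completion: P0=1  P1=14  P2=4  P3=23  P4=7  P5=2
Turnaround(P2) = completion − arrival = 4 − 2 = 2

2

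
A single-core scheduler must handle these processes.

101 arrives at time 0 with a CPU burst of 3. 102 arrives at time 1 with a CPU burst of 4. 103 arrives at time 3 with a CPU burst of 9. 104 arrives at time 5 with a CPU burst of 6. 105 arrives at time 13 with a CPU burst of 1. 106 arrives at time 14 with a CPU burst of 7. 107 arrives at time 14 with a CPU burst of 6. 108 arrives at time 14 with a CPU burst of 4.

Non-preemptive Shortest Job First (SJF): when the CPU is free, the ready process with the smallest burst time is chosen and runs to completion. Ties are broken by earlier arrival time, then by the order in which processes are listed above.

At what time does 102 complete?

7

Schedule: | 101 0-3 | 102 3-7 | 104 7-13 | 105 13-14 | 108 14-18 | 107 18-24 | 106 24-31 | 103 31-40 |
Completion: 101=3  102=7  103=40  104=13  105=14  106=31  107=24  108=18
Turnaround (C−A): 101=3  102=6  103=37  104=8  105=1  106=17  107=10  108=4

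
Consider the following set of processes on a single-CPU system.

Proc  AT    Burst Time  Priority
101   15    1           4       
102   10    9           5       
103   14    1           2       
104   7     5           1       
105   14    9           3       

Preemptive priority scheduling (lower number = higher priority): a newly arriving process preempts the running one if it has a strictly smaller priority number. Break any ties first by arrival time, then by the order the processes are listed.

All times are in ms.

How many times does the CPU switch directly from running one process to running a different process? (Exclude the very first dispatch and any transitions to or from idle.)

Gantt: | idle 0-7 | 104 7-12 | 102 12-14 | 103 14-15 | 105 15-24 | 101 24-25 | 102 25-32 |
Completion: 101=25  102=32  103=15  104=12  105=24
Turnaround (C−A): 101=10  102=22  103=1  104=5  105=10

5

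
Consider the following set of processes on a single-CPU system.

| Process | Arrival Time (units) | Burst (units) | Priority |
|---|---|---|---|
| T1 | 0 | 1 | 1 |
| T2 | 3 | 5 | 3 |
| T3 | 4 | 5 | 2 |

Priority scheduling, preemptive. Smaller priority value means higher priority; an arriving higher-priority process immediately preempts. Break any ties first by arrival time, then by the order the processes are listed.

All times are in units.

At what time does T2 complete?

Gantt: | T1 0-1 | idle 1-3 | T2 3-4 | T3 4-9 | T2 9-13 |
Completion: T1=1  T2=13  T3=9
Turnaround (C−A): T1=1  T2=10  T3=5

13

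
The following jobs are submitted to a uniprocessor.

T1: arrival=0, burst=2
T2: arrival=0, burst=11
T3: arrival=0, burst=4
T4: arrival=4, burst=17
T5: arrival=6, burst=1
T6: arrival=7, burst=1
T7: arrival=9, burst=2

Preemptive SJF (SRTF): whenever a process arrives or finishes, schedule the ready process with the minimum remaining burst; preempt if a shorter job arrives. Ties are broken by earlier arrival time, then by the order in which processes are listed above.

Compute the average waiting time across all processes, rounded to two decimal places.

4.14

Timeline: | T1 0-2 | T3 2-6 | T5 6-7 | T6 7-8 | T2 8-9 | T7 9-11 | T2 11-21 | T4 21-38 |
Completion: T1=2  T2=21  T3=6  T4=38  T5=7  T6=8  T7=11
Waiting times: T1=0, T2=10, T3=2, T4=17, T5=0, T6=0, T7=0
Average waiting = (0+10+2+17+0+0+0) / 7 = 29/7 = 4.14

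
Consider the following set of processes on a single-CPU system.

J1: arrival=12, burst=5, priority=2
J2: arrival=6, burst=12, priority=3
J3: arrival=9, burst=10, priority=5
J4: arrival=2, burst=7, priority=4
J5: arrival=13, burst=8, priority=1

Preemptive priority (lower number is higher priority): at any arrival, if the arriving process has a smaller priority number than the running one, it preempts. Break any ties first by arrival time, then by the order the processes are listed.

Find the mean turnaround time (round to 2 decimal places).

22.60

Schedule: | idle 0-2 | J4 2-6 | J2 6-12 | J1 12-13 | J5 13-21 | J1 21-25 | J2 25-31 | J4 31-34 | J3 34-44 |
Completion: J1=25  J2=31  J3=44  J4=34  J5=21
Turnaround times: J1=13, J2=25, J3=35, J4=32, J5=8
Average turnaround = (13+25+35+32+8) / 5 = 113/5 = 22.60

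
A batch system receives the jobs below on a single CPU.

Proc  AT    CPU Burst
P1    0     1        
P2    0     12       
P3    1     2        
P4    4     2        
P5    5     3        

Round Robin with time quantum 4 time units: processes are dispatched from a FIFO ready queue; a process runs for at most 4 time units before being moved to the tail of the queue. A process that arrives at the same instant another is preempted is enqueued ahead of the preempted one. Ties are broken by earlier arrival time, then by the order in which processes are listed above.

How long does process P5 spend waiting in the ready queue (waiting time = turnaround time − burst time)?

4

Schedule: | P1 0-1 | P2 1-5 | P3 5-7 | P4 7-9 | P5 9-12 | P2 12-20 |
Completion: P1=1  P2=20  P3=7  P4=9  P5=12
Turnaround (C−A): P1=1  P2=20  P3=6  P4=5  P5=7
Waiting(P5) = turnaround − burst = 7 − 3 = 4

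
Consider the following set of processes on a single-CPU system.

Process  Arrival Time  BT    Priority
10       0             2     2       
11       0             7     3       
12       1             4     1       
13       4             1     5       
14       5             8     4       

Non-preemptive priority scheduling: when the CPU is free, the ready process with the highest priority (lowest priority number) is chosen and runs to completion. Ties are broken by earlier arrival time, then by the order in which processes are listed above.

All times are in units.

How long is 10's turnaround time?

Timeline: | 10 0-2 | 12 2-6 | 11 6-13 | 14 13-21 | 13 21-22 |
Completion: 10=2  11=13  12=6  13=22  14=21
Turnaround(10) = completion − arrival = 2 − 0 = 2

2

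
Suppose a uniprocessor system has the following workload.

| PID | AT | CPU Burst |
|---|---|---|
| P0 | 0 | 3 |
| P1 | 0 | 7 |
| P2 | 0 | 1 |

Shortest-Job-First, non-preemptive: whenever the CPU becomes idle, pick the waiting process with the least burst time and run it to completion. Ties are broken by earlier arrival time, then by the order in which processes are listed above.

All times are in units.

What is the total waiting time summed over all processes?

5

Gantt: | P2 0-1 | P0 1-4 | P1 4-11 |
Completion: P0=4  P1=11  P2=1
Turnaround (C−A): P0=4  P1=11  P2=1
Waiting = turnaround − burst: P0=1, P1=4, P2=0
Total waiting = 1 + 4 + 0 = 5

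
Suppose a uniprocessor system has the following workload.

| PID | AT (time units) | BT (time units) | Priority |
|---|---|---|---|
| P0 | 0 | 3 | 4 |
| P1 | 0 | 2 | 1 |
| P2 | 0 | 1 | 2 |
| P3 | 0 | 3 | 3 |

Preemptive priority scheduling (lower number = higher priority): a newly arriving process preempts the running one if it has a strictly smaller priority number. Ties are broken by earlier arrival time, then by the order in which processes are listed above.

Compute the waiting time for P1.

Schedule: | P1 0-2 | P2 2-3 | P3 3-6 | P0 6-9 |
Completion: P0=9  P1=2  P2=3  P3=6
Turnaround (C−A): P0=9  P1=2  P2=3  P3=6
Waiting(P1) = turnaround − burst = 2 − 2 = 0

0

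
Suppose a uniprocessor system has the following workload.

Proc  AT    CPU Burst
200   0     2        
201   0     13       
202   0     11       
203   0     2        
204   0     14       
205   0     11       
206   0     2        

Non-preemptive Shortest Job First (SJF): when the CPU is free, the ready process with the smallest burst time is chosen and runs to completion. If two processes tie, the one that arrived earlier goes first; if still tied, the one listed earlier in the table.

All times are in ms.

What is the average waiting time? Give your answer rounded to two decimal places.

Schedule: | 200 0-2 | 203 2-4 | 206 4-6 | 202 6-17 | 205 17-28 | 201 28-41 | 204 41-55 |
Completion: 200=2  201=41  202=17  203=4  204=55  205=28  206=6
Turnaround (C−A): 200=2  201=41  202=17  203=4  204=55  205=28  206=6
Waiting times: 200=0, 201=28, 202=6, 203=2, 204=41, 205=17, 206=4
Average waiting = (0+28+6+2+41+17+4) / 7 = 98/7 = 14.00

14.00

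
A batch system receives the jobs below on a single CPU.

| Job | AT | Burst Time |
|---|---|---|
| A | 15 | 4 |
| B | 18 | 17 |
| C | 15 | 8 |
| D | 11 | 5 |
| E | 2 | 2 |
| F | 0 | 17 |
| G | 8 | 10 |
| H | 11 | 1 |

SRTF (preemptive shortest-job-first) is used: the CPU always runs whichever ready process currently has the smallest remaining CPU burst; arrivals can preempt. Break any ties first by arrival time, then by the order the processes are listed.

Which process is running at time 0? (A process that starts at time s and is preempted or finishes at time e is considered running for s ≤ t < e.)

Timeline: | F 0-2 | E 2-4 | F 4-8 | G 8-11 | H 11-12 | D 12-17 | A 17-21 | G 21-28 | C 28-36 | F 36-47 | B 47-64 |
Completion: A=21  B=64  C=36  D=17  E=4  F=47  G=28  H=12
Turnaround (C−A): A=6  B=46  C=21  D=6  E=2  F=47  G=20  H=1

F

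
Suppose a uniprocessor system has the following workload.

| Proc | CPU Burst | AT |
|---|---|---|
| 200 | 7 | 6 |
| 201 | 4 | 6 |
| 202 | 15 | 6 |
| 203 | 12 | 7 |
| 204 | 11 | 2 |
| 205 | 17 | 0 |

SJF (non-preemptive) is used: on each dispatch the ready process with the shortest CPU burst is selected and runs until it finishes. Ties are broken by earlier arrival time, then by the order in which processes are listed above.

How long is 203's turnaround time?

Schedule: | 205 0-17 | 201 17-21 | 200 21-28 | 204 28-39 | 203 39-51 | 202 51-66 |
Completion: 200=28  201=21  202=66  203=51  204=39  205=17
Turnaround(203) = completion − arrival = 51 − 7 = 44

44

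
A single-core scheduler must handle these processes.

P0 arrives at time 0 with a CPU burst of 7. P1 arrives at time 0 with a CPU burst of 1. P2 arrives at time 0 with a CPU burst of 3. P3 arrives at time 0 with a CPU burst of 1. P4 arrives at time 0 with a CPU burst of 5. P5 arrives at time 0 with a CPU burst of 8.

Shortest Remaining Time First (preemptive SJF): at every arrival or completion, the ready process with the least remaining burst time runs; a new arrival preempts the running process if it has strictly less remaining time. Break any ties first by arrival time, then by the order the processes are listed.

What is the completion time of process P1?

1

Gantt: | P1 0-1 | P3 1-2 | P2 2-5 | P4 5-10 | P0 10-17 | P5 17-25 |
Completion: P0=17  P1=1  P2=5  P3=2  P4=10  P5=25
Turnaround (C−A): P0=17  P1=1  P2=5  P3=2  P4=10  P5=25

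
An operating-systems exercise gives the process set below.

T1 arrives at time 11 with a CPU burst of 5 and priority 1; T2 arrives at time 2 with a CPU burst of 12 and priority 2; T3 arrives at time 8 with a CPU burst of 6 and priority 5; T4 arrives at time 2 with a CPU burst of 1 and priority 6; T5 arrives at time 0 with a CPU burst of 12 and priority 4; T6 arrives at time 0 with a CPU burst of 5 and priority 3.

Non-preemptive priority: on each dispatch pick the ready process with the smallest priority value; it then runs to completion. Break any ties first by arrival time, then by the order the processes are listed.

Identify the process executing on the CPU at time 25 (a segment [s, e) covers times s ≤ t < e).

T5

Schedule: | T6 0-5 | T2 5-17 | T1 17-22 | T5 22-34 | T3 34-40 | T4 40-41 |
Completion: T1=22  T2=17  T3=40  T4=41  T5=34  T6=5
Turnaround (C−A): T1=11  T2=15  T3=32  T4=39  T5=34  T6=5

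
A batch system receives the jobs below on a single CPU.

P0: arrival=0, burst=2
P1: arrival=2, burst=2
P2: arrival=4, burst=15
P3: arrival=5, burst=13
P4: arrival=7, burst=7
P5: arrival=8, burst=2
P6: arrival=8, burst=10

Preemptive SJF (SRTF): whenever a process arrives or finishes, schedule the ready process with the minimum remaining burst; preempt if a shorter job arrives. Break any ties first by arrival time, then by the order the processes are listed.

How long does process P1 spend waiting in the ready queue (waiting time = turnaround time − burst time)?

0

Timeline: | P0 0-2 | P1 2-4 | P2 4-5 | P3 5-7 | P4 7-8 | P5 8-10 | P4 10-16 | P6 16-26 | P3 26-37 | P2 37-51 |
Completion: P0=2  P1=4  P2=51  P3=37  P4=16  P5=10  P6=26
Waiting(P1) = turnaround − burst = 2 − 2 = 0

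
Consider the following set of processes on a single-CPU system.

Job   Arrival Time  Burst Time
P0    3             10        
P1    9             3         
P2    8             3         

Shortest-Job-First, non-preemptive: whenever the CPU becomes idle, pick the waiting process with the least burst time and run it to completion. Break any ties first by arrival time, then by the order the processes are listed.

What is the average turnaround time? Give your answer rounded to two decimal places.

9.33

Schedule: | idle 0-3 | P0 3-13 | P2 13-16 | P1 16-19 |
Completion: P0=13  P1=19  P2=16
Turnaround times: P0=10, P1=10, P2=8
Average turnaround = (10+10+8) / 3 = 28/3 = 9.33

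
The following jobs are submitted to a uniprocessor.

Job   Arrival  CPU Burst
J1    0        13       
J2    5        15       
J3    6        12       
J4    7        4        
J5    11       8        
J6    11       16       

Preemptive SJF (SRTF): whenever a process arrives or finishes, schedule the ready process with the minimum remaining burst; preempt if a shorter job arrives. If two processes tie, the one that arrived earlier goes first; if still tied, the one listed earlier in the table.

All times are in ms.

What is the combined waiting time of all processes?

102

Schedule: | J1 0-7 | J4 7-11 | J1 11-17 | J5 17-25 | J3 25-37 | J2 37-52 | J6 52-68 |
Completion: J1=17  J2=52  J3=37  J4=11  J5=25  J6=68
Waiting = turnaround − burst: J1=4, J2=32, J3=19, J4=0, J5=6, J6=41
Total waiting = 4 + 32 + 19 + 0 + 6 + 41 = 102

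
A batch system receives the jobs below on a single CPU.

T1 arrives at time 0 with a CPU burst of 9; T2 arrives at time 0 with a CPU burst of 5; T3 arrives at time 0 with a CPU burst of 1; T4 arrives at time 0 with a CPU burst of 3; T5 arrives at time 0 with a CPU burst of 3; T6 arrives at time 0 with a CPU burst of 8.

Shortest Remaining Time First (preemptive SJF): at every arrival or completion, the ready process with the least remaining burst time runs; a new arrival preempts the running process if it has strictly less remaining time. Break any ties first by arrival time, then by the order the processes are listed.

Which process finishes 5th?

T6

Schedule: | T3 0-1 | T4 1-4 | T5 4-7 | T2 7-12 | T6 12-20 | T1 20-29 |
Completion: T1=29  T2=12  T3=1  T4=4  T5=7  T6=20
Finish order: T3 → T4 → T5 → T2 → T6 → T1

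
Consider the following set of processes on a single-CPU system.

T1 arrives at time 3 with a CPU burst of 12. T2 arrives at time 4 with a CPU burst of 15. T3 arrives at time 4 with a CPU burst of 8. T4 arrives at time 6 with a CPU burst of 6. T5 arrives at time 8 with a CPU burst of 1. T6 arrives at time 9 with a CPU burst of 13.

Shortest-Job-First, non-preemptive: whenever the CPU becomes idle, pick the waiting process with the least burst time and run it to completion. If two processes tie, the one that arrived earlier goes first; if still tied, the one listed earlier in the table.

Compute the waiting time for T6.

Gantt: | idle 0-3 | T1 3-15 | T5 15-16 | T4 16-22 | T3 22-30 | T6 30-43 | T2 43-58 |
Completion: T1=15  T2=58  T3=30  T4=22  T5=16  T6=43
Turnaround (C−A): T1=12  T2=54  T3=26  T4=16  T5=8  T6=34
Waiting(T6) = turnaround − burst = 34 − 13 = 21

21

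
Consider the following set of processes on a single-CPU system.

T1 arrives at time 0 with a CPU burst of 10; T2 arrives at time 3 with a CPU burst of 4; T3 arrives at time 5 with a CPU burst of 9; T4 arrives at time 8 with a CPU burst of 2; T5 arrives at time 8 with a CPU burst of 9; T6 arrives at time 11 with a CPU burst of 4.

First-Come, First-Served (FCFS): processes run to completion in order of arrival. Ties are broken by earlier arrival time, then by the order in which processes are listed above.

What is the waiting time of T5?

Schedule: | T1 0-10 | T2 10-14 | T3 14-23 | T4 23-25 | T5 25-34 | T6 34-38 |
Completion: T1=10  T2=14  T3=23  T4=25  T5=34  T6=38
Waiting(T5) = turnaround − burst = 26 − 9 = 17

17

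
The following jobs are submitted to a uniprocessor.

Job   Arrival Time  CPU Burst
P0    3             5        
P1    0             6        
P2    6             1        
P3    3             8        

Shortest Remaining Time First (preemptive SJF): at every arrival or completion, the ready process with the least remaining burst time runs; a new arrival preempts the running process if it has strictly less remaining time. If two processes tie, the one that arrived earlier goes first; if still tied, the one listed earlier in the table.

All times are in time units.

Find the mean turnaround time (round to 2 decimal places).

Timeline: | P1 0-6 | P2 6-7 | P0 7-12 | P3 12-20 |
Completion: P0=12  P1=6  P2=7  P3=20
Turnaround times: P0=9, P1=6, P2=1, P3=17
Average turnaround = (9+6+1+17) / 4 = 33/4 = 8.25

8.25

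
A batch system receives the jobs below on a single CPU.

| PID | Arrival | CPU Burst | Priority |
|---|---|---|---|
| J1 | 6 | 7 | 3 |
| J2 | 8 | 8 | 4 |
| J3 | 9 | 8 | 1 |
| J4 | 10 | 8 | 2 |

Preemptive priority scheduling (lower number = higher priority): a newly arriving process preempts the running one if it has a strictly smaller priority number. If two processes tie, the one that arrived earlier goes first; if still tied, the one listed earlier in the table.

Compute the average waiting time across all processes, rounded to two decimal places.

Schedule: | idle 0-6 | J1 6-9 | J3 9-17 | J4 17-25 | J1 25-29 | J2 29-37 |
Completion: J1=29  J2=37  J3=17  J4=25
Turnaround (C−A): J1=23  J2=29  J3=8  J4=15
Waiting times: J1=16, J2=21, J3=0, J4=7
Average waiting = (16+21+0+7) / 4 = 44/4 = 11.00

11.00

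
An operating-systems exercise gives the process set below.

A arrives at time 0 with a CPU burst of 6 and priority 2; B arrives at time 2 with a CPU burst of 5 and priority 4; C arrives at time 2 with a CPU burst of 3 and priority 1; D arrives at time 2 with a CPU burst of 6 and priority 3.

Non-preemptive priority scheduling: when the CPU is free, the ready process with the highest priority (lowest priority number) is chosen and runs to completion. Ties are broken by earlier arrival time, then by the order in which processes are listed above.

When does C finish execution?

9

Gantt: | A 0-6 | C 6-9 | D 9-15 | B 15-20 |
Completion: A=6  B=20  C=9  D=15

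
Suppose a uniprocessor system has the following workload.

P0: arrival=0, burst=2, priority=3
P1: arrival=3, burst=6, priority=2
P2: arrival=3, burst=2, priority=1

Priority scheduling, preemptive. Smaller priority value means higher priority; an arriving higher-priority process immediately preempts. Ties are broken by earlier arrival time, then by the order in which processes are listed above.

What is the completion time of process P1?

Schedule: | P0 0-2 | idle 2-3 | P2 3-5 | P1 5-11 |
Completion: P0=2  P1=11  P2=5

11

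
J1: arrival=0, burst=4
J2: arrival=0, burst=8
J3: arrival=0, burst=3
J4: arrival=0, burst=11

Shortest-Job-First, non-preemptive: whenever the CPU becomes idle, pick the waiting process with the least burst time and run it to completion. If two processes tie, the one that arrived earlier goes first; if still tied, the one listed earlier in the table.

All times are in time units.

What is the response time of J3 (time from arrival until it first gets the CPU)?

Schedule: | J3 0-3 | J1 3-7 | J2 7-15 | J4 15-26 |
Completion: J1=7  J2=15  J3=3  J4=26
Response(J3) = first start − arrival = 0 − 0 = 0

0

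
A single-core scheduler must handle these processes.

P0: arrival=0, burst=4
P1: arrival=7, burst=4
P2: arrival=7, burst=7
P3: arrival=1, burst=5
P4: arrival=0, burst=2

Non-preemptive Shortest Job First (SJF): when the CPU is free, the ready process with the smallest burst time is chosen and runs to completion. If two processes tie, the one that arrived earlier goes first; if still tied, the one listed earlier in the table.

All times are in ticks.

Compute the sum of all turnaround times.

Gantt: | P4 0-2 | P0 2-6 | P3 6-11 | P1 11-15 | P2 15-22 |
Completion: P0=6  P1=15  P2=22  P3=11  P4=2
Turnaround = completion − arrival: P0=6, P1=8, P2=15, P3=10, P4=2
Total turnaround = 6 + 8 + 15 + 10 + 2 = 41

41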